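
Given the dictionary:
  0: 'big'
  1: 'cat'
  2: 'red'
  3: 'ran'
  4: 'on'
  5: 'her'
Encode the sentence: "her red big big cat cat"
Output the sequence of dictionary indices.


Look up each word in the dictionary:
  'her' -> 5
  'red' -> 2
  'big' -> 0
  'big' -> 0
  'cat' -> 1
  'cat' -> 1

Encoded: [5, 2, 0, 0, 1, 1]


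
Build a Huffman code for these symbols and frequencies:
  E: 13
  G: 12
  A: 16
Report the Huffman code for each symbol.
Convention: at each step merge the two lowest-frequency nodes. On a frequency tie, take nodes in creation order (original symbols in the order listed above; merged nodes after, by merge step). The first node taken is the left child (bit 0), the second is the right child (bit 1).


Huffman tree construction:
Step 1: Merge G(12) + E(13) = 25
Step 2: Merge A(16) + (G+E)(25) = 41
Read each symbol's code off the tree from the root (left child = 0, right child = 1).

Codes:
  E: 11 (length 2)
  G: 10 (length 2)
  A: 0 (length 1)
Average code length: 66/41 = 1.6098 bits/symbol


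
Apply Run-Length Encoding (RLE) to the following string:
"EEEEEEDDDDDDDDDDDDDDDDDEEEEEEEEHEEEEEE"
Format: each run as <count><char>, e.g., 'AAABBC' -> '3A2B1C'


Scanning runs left to right:
  i=0: run of 'E' x 6 -> '6E'
  i=6: run of 'D' x 17 -> '17D'
  i=23: run of 'E' x 8 -> '8E'
  i=31: run of 'H' x 1 -> '1H'
  i=32: run of 'E' x 6 -> '6E'

RLE = 6E17D8E1H6E


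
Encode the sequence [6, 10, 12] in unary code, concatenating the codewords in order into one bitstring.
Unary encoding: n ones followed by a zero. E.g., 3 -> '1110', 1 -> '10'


Encode each number as n ones followed by a terminating 0:
  6 -> 1111110 (7 bits)
  10 -> 11111111110 (11 bits)
  12 -> 1111111111110 (13 bits)
Total length = 7 + 11 + 13 = 31 bits.

Unary([6, 10, 12]) = 1111110111111111101111111111110 (31 bits)


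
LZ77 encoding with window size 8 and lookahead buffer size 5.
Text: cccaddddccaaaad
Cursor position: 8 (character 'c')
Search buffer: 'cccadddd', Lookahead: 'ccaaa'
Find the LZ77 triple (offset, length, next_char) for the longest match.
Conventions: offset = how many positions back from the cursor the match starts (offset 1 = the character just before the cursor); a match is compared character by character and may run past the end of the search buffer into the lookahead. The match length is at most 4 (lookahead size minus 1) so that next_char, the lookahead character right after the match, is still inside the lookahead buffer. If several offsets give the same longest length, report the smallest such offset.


Try each offset into the search buffer:
  offset=1 (pos 7, char 'd'): match length 0
  offset=2 (pos 6, char 'd'): match length 0
  offset=3 (pos 5, char 'd'): match length 0
  offset=4 (pos 4, char 'd'): match length 0
  offset=5 (pos 3, char 'a'): match length 0
  offset=6 (pos 2, char 'c'): match length 1
  offset=7 (pos 1, char 'c'): match length 3
  offset=8 (pos 0, char 'c'): match length 2
Longest match has length 3 at offset 7.
next_char = character at position 8 + 3 = 11 -> 'a'

Best match: offset=7, length=3 (matching 'cca' starting at position 1)
LZ77 triple: (7, 3, 'a')


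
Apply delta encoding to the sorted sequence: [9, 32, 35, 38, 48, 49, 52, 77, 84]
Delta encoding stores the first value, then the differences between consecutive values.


First value: 9
Deltas:
  32 - 9 = 23
  35 - 32 = 3
  38 - 35 = 3
  48 - 38 = 10
  49 - 48 = 1
  52 - 49 = 3
  77 - 52 = 25
  84 - 77 = 7


Delta encoded: [9, 23, 3, 3, 10, 1, 3, 25, 7]


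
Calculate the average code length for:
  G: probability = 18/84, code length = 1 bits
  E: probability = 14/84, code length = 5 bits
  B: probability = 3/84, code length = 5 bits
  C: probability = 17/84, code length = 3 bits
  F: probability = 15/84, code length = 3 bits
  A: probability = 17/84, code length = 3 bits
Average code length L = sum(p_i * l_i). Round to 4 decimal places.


Weighted contributions p_i * l_i:
  G: (18/84) * 1 = 18/84
  E: (14/84) * 5 = 70/84
  B: (3/84) * 5 = 15/84
  C: (17/84) * 3 = 51/84
  F: (15/84) * 3 = 45/84
  A: (17/84) * 3 = 51/84
Sum = (18 + 70 + 15 + 51 + 45 + 51)/84 = 250/84

L = 250/84 = 2.9762 bits/symbol


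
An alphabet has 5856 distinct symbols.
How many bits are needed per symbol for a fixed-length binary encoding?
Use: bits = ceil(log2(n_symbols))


log2(5856) = 12.5157
Bracket: 2^12 = 4096 < 5856 <= 2^13 = 8192
So ceil(log2(5856)) = 13

bits = ceil(log2(5856)) = ceil(12.5157) = 13 bits


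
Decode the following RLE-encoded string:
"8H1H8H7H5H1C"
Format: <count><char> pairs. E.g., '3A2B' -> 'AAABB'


Expanding each <count><char> pair:
  8H -> 'HHHHHHHH'
  1H -> 'H'
  8H -> 'HHHHHHHH'
  7H -> 'HHHHHHH'
  5H -> 'HHHHH'
  1C -> 'C'

Decoded = HHHHHHHHHHHHHHHHHHHHHHHHHHHHHC


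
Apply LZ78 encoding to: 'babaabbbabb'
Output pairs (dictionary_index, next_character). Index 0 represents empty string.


LZ78 encoding steps:
Dictionary: {0: ''}
Step 1: w='' (idx 0), next='b' -> output (0, 'b'), add 'b' as idx 1
Step 2: w='' (idx 0), next='a' -> output (0, 'a'), add 'a' as idx 2
Step 3: w='b' (idx 1), next='a' -> output (1, 'a'), add 'ba' as idx 3
Step 4: w='a' (idx 2), next='b' -> output (2, 'b'), add 'ab' as idx 4
Step 5: w='b' (idx 1), next='b' -> output (1, 'b'), add 'bb' as idx 5
Step 6: w='ab' (idx 4), next='b' -> output (4, 'b'), add 'abb' as idx 6


Encoded: [(0, 'b'), (0, 'a'), (1, 'a'), (2, 'b'), (1, 'b'), (4, 'b')]


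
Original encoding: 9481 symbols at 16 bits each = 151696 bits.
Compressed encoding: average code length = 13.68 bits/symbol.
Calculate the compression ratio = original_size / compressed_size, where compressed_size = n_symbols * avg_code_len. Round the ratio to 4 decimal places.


original_size = n_symbols * orig_bits = 9481 * 16 = 151696 bits
compressed_size = n_symbols * avg_code_len = 9481 * 13.68 = 129700.08 bits
ratio = original_size / compressed_size = 151696 / 129700.08 = 1.1696

Compression ratio = 1.1696


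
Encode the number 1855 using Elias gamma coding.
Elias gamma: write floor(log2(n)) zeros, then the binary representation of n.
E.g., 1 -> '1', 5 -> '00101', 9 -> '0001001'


num_bits = floor(log2(1855)) + 1 = 11
leading_zeros = num_bits - 1 = 10
binary(1855) = 11100111111

Elias gamma(1855) = '0000000000' + '11100111111' = 000000000011100111111 (21 bits)


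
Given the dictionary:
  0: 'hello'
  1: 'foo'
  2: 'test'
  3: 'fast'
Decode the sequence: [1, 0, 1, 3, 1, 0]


Look up each index in the dictionary:
  1 -> 'foo'
  0 -> 'hello'
  1 -> 'foo'
  3 -> 'fast'
  1 -> 'foo'
  0 -> 'hello'

Decoded: "foo hello foo fast foo hello"


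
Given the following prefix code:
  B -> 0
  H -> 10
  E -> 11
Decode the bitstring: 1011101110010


Decoding step by step:
Bits 10 -> H
Bits 11 -> E
Bits 10 -> H
Bits 11 -> E
Bits 10 -> H
Bits 0 -> B
Bits 10 -> H


Decoded message: HEHEHBH


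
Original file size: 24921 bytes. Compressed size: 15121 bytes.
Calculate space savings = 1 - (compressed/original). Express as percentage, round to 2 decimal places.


ratio = compressed/original = 15121/24921 = 0.606757
savings = 1 - ratio = 1 - 0.606757 = 0.393243
as a percentage: 0.393243 * 100 = 39.32%

Space savings = 1 - 15121/24921 = 39.32%


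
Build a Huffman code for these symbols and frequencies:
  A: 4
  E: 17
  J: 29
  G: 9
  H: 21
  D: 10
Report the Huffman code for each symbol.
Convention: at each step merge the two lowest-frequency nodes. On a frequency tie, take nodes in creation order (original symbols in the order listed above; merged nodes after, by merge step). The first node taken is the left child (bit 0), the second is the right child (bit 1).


Huffman tree construction:
Step 1: Merge A(4) + G(9) = 13
Step 2: Merge D(10) + (A+G)(13) = 23
Step 3: Merge E(17) + H(21) = 38
Step 4: Merge (D+(A+G))(23) + J(29) = 52
Step 5: Merge (E+H)(38) + ((D+(A+G))+J)(52) = 90
Read each symbol's code off the tree from the root (left child = 0, right child = 1).

Codes:
  A: 1010 (length 4)
  E: 00 (length 2)
  J: 11 (length 2)
  G: 1011 (length 4)
  H: 01 (length 2)
  D: 100 (length 3)
Average code length: 216/90 = 2.4000 bits/symbol


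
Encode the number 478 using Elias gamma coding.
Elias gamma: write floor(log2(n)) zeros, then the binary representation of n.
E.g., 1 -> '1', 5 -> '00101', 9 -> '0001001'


num_bits = floor(log2(478)) + 1 = 9
leading_zeros = num_bits - 1 = 8
binary(478) = 111011110

Elias gamma(478) = '00000000' + '111011110' = 00000000111011110 (17 bits)


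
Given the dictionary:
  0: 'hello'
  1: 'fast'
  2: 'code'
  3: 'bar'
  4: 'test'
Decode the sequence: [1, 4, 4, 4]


Look up each index in the dictionary:
  1 -> 'fast'
  4 -> 'test'
  4 -> 'test'
  4 -> 'test'

Decoded: "fast test test test"


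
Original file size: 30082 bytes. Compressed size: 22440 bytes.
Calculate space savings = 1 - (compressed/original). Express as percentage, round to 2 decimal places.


ratio = compressed/original = 22440/30082 = 0.745961
savings = 1 - ratio = 1 - 0.745961 = 0.254039
as a percentage: 0.254039 * 100 = 25.4%

Space savings = 1 - 22440/30082 = 25.4%


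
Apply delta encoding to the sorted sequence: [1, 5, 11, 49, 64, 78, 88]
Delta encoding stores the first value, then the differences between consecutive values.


First value: 1
Deltas:
  5 - 1 = 4
  11 - 5 = 6
  49 - 11 = 38
  64 - 49 = 15
  78 - 64 = 14
  88 - 78 = 10


Delta encoded: [1, 4, 6, 38, 15, 14, 10]


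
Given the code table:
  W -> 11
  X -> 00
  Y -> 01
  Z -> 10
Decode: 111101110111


Decoding:
11 -> W
11 -> W
01 -> Y
11 -> W
01 -> Y
11 -> W


Result: WWYWYW


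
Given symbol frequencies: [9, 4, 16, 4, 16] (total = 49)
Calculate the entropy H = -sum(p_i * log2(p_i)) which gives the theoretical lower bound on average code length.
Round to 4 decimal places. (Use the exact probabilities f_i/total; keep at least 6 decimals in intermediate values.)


Per-symbol terms -p_i * log2(p_i) with p_i = f_i/49:
  p = 9/49 = 0.183673: log2(p) = -2.444785, -p*log2(p) = 0.449042
  p = 4/49 = 0.081633: log2(p) = -3.614710, -p*log2(p) = 0.295078
  p = 16/49 = 0.326531: log2(p) = -1.614710, -p*log2(p) = 0.527252
  p = 4/49 = 0.081633: log2(p) = -3.614710, -p*log2(p) = 0.295078
  p = 16/49 = 0.326531: log2(p) = -1.614710, -p*log2(p) = 0.527252
H = 0.449042 + 0.295078 + 0.527252 + 0.295078 + 0.527252 = 2.093702

H = 2.0937 bits/symbol


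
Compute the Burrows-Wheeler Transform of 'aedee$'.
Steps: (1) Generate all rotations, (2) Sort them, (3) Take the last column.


Rotations (sorted):
  0: $aedee -> last char: e
  1: aedee$ -> last char: $
  2: dee$ae -> last char: e
  3: e$aede -> last char: e
  4: edee$a -> last char: a
  5: ee$aed -> last char: d


BWT = e$eead


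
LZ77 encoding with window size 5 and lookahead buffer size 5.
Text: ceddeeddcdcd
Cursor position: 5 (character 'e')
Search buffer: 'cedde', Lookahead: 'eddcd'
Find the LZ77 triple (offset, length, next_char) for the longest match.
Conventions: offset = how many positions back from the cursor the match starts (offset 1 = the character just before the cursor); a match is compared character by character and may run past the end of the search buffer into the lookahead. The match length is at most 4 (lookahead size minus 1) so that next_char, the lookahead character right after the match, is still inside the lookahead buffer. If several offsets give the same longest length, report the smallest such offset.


Try each offset into the search buffer:
  offset=1 (pos 4, char 'e'): match length 1
  offset=2 (pos 3, char 'd'): match length 0
  offset=3 (pos 2, char 'd'): match length 0
  offset=4 (pos 1, char 'e'): match length 3
  offset=5 (pos 0, char 'c'): match length 0
Longest match has length 3 at offset 4.
next_char = character at position 5 + 3 = 8 -> 'c'

Best match: offset=4, length=3 (matching 'edd' starting at position 1)
LZ77 triple: (4, 3, 'c')


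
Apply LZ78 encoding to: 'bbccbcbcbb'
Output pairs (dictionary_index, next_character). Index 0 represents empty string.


LZ78 encoding steps:
Dictionary: {0: ''}
Step 1: w='' (idx 0), next='b' -> output (0, 'b'), add 'b' as idx 1
Step 2: w='b' (idx 1), next='c' -> output (1, 'c'), add 'bc' as idx 2
Step 3: w='' (idx 0), next='c' -> output (0, 'c'), add 'c' as idx 3
Step 4: w='bc' (idx 2), next='b' -> output (2, 'b'), add 'bcb' as idx 4
Step 5: w='c' (idx 3), next='b' -> output (3, 'b'), add 'cb' as idx 5
Step 6: w='b' (idx 1), end of input -> output (1, '')


Encoded: [(0, 'b'), (1, 'c'), (0, 'c'), (2, 'b'), (3, 'b'), (1, '')]


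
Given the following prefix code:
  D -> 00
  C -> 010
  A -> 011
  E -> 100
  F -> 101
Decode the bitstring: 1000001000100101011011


Decoding step by step:
Bits 100 -> E
Bits 00 -> D
Bits 010 -> C
Bits 00 -> D
Bits 100 -> E
Bits 101 -> F
Bits 011 -> A
Bits 011 -> A


Decoded message: EDCDEFAA


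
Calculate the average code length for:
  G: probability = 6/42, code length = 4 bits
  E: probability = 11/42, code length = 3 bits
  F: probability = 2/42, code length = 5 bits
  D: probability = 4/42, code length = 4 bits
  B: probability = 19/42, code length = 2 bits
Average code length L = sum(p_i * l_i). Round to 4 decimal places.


Weighted contributions p_i * l_i:
  G: (6/42) * 4 = 24/42
  E: (11/42) * 3 = 33/42
  F: (2/42) * 5 = 10/42
  D: (4/42) * 4 = 16/42
  B: (19/42) * 2 = 38/42
Sum = (24 + 33 + 10 + 16 + 38)/42 = 121/42

L = 121/42 = 2.8810 bits/symbol


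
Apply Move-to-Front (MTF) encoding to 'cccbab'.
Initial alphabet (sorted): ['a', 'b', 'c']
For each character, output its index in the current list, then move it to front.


MTF encoding:
'c': index 2 in ['a', 'b', 'c'] -> ['c', 'a', 'b']
'c': index 0 in ['c', 'a', 'b'] -> ['c', 'a', 'b']
'c': index 0 in ['c', 'a', 'b'] -> ['c', 'a', 'b']
'b': index 2 in ['c', 'a', 'b'] -> ['b', 'c', 'a']
'a': index 2 in ['b', 'c', 'a'] -> ['a', 'b', 'c']
'b': index 1 in ['a', 'b', 'c'] -> ['b', 'a', 'c']


Output: [2, 0, 0, 2, 2, 1]


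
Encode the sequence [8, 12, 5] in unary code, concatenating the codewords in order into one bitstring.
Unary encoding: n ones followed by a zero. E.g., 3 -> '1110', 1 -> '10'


Encode each number as n ones followed by a terminating 0:
  8 -> 111111110 (9 bits)
  12 -> 1111111111110 (13 bits)
  5 -> 111110 (6 bits)
Total length = 9 + 13 + 6 = 28 bits.

Unary([8, 12, 5]) = 1111111101111111111110111110 (28 bits)


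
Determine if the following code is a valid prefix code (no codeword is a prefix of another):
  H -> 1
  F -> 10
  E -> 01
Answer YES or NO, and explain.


Checking each pair (does one codeword prefix another?):
  H='1' vs F='10': prefix -- VIOLATION

NO -- this is NOT a valid prefix code. H (1) is a prefix of F (10).


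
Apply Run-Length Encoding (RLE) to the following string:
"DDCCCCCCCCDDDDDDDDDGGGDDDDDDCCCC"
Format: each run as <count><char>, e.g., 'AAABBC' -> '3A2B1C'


Scanning runs left to right:
  i=0: run of 'D' x 2 -> '2D'
  i=2: run of 'C' x 8 -> '8C'
  i=10: run of 'D' x 9 -> '9D'
  i=19: run of 'G' x 3 -> '3G'
  i=22: run of 'D' x 6 -> '6D'
  i=28: run of 'C' x 4 -> '4C'

RLE = 2D8C9D3G6D4C


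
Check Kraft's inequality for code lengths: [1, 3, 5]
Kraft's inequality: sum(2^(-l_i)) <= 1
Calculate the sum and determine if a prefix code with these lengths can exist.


Sum = 2^(-1) + 2^(-3) + 2^(-5)
    = 0.5 + 0.125 + 0.03125
    = 21/32 = 0.65625
Since 0.65625 <= 1, Kraft's inequality IS satisfied.
A prefix code with these lengths CAN exist.

Kraft sum = 0.65625. Satisfied.


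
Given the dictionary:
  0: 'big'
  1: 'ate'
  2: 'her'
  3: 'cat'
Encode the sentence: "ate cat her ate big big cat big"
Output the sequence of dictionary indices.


Look up each word in the dictionary:
  'ate' -> 1
  'cat' -> 3
  'her' -> 2
  'ate' -> 1
  'big' -> 0
  'big' -> 0
  'cat' -> 3
  'big' -> 0

Encoded: [1, 3, 2, 1, 0, 0, 3, 0]


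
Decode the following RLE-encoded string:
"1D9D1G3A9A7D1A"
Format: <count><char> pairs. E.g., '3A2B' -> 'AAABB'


Expanding each <count><char> pair:
  1D -> 'D'
  9D -> 'DDDDDDDDD'
  1G -> 'G'
  3A -> 'AAA'
  9A -> 'AAAAAAAAA'
  7D -> 'DDDDDDD'
  1A -> 'A'

Decoded = DDDDDDDDDDGAAAAAAAAAAAADDDDDDDA


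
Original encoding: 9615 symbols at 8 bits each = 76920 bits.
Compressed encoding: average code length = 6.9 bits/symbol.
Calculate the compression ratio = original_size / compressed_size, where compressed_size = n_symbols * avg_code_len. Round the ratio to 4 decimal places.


original_size = n_symbols * orig_bits = 9615 * 8 = 76920 bits
compressed_size = n_symbols * avg_code_len = 9615 * 6.9 = 66343.5 bits
ratio = original_size / compressed_size = 76920 / 66343.5 = 1.1594

Compression ratio = 1.1594


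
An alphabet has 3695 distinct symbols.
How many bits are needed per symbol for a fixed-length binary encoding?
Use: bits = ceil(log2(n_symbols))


log2(3695) = 11.8514
Bracket: 2^11 = 2048 < 3695 <= 2^12 = 4096
So ceil(log2(3695)) = 12

bits = ceil(log2(3695)) = ceil(11.8514) = 12 bits


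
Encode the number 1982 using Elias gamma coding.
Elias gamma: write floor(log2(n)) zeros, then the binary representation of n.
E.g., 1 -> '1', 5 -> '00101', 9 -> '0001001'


num_bits = floor(log2(1982)) + 1 = 11
leading_zeros = num_bits - 1 = 10
binary(1982) = 11110111110

Elias gamma(1982) = '0000000000' + '11110111110' = 000000000011110111110 (21 bits)


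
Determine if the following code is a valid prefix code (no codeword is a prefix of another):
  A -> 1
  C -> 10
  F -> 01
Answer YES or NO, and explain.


Checking each pair (does one codeword prefix another?):
  A='1' vs C='10': prefix -- VIOLATION

NO -- this is NOT a valid prefix code. A (1) is a prefix of C (10).


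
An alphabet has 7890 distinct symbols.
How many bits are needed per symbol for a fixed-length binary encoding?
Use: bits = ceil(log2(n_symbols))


log2(7890) = 12.9458
Bracket: 2^12 = 4096 < 7890 <= 2^13 = 8192
So ceil(log2(7890)) = 13

bits = ceil(log2(7890)) = ceil(12.9458) = 13 bits


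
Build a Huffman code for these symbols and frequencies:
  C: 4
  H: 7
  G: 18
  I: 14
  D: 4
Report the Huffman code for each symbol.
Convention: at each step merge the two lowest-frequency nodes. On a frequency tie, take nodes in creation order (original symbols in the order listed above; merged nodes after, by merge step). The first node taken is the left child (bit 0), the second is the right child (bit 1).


Huffman tree construction:
Step 1: Merge C(4) + D(4) = 8
Step 2: Merge H(7) + (C+D)(8) = 15
Step 3: Merge I(14) + (H+(C+D))(15) = 29
Step 4: Merge G(18) + (I+(H+(C+D)))(29) = 47
Read each symbol's code off the tree from the root (left child = 0, right child = 1).

Codes:
  C: 1110 (length 4)
  H: 110 (length 3)
  G: 0 (length 1)
  I: 10 (length 2)
  D: 1111 (length 4)
Average code length: 99/47 = 2.1064 bits/symbol


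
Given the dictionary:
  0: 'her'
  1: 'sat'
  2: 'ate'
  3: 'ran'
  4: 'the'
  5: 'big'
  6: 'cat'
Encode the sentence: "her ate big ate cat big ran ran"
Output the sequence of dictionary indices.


Look up each word in the dictionary:
  'her' -> 0
  'ate' -> 2
  'big' -> 5
  'ate' -> 2
  'cat' -> 6
  'big' -> 5
  'ran' -> 3
  'ran' -> 3

Encoded: [0, 2, 5, 2, 6, 5, 3, 3]


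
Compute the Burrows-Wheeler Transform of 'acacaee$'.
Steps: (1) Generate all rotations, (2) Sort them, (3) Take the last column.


Rotations (sorted):
  0: $acacaee -> last char: e
  1: acacaee$ -> last char: $
  2: acaee$ac -> last char: c
  3: aee$acac -> last char: c
  4: cacaee$a -> last char: a
  5: caee$aca -> last char: a
  6: e$acacae -> last char: e
  7: ee$acaca -> last char: a


BWT = e$ccaaea


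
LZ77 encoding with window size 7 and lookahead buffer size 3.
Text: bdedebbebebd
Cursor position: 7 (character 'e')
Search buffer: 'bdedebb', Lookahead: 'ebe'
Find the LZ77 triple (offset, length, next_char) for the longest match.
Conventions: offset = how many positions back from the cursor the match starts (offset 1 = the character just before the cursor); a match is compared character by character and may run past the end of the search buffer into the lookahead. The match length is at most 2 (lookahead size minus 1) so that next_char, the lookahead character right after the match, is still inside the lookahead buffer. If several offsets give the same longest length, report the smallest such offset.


Try each offset into the search buffer:
  offset=1 (pos 6, char 'b'): match length 0
  offset=2 (pos 5, char 'b'): match length 0
  offset=3 (pos 4, char 'e'): match length 2
  offset=4 (pos 3, char 'd'): match length 0
  offset=5 (pos 2, char 'e'): match length 1
  offset=6 (pos 1, char 'd'): match length 0
  offset=7 (pos 0, char 'b'): match length 0
Longest match has length 2 at offset 3.
next_char = character at position 7 + 2 = 9 -> 'e'

Best match: offset=3, length=2 (matching 'eb' starting at position 4)
LZ77 triple: (3, 2, 'e')


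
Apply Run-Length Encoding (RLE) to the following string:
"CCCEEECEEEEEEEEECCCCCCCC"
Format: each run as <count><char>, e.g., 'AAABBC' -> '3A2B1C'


Scanning runs left to right:
  i=0: run of 'C' x 3 -> '3C'
  i=3: run of 'E' x 3 -> '3E'
  i=6: run of 'C' x 1 -> '1C'
  i=7: run of 'E' x 9 -> '9E'
  i=16: run of 'C' x 8 -> '8C'

RLE = 3C3E1C9E8C


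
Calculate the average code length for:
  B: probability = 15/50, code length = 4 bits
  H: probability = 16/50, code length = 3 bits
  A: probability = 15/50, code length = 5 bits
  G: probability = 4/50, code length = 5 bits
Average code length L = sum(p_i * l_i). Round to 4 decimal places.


Weighted contributions p_i * l_i:
  B: (15/50) * 4 = 60/50
  H: (16/50) * 3 = 48/50
  A: (15/50) * 5 = 75/50
  G: (4/50) * 5 = 20/50
Sum = (60 + 48 + 75 + 20)/50 = 203/50

L = 203/50 = 4.0600 bits/symbol


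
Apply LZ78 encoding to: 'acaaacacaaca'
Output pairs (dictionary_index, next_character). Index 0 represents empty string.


LZ78 encoding steps:
Dictionary: {0: ''}
Step 1: w='' (idx 0), next='a' -> output (0, 'a'), add 'a' as idx 1
Step 2: w='' (idx 0), next='c' -> output (0, 'c'), add 'c' as idx 2
Step 3: w='a' (idx 1), next='a' -> output (1, 'a'), add 'aa' as idx 3
Step 4: w='a' (idx 1), next='c' -> output (1, 'c'), add 'ac' as idx 4
Step 5: w='ac' (idx 4), next='a' -> output (4, 'a'), add 'aca' as idx 5
Step 6: w='aca' (idx 5), end of input -> output (5, '')


Encoded: [(0, 'a'), (0, 'c'), (1, 'a'), (1, 'c'), (4, 'a'), (5, '')]


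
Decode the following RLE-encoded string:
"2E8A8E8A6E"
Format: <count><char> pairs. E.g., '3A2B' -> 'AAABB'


Expanding each <count><char> pair:
  2E -> 'EE'
  8A -> 'AAAAAAAA'
  8E -> 'EEEEEEEE'
  8A -> 'AAAAAAAA'
  6E -> 'EEEEEE'

Decoded = EEAAAAAAAAEEEEEEEEAAAAAAAAEEEEEE


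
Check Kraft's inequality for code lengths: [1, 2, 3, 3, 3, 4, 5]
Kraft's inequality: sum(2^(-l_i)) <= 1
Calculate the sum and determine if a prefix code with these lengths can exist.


Sum = 2^(-1) + 2^(-2) + 2^(-3) + 2^(-3) + 2^(-3) + 2^(-4) + 2^(-5)
    = 0.5 + 0.25 + 0.125 + 0.125 + 0.125 + 0.0625 + 0.03125
    = 39/32 = 1.21875
Since 1.21875 > 1, Kraft's inequality is NOT satisfied.
A prefix code with these lengths CANNOT exist.

Kraft sum = 1.21875. Not satisfied.


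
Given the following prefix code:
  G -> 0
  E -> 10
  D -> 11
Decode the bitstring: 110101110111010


Decoding step by step:
Bits 11 -> D
Bits 0 -> G
Bits 10 -> E
Bits 11 -> D
Bits 10 -> E
Bits 11 -> D
Bits 10 -> E
Bits 10 -> E


Decoded message: DGEDEDEE


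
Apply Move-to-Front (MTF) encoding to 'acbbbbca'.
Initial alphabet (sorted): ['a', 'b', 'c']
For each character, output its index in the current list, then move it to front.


MTF encoding:
'a': index 0 in ['a', 'b', 'c'] -> ['a', 'b', 'c']
'c': index 2 in ['a', 'b', 'c'] -> ['c', 'a', 'b']
'b': index 2 in ['c', 'a', 'b'] -> ['b', 'c', 'a']
'b': index 0 in ['b', 'c', 'a'] -> ['b', 'c', 'a']
'b': index 0 in ['b', 'c', 'a'] -> ['b', 'c', 'a']
'b': index 0 in ['b', 'c', 'a'] -> ['b', 'c', 'a']
'c': index 1 in ['b', 'c', 'a'] -> ['c', 'b', 'a']
'a': index 2 in ['c', 'b', 'a'] -> ['a', 'c', 'b']


Output: [0, 2, 2, 0, 0, 0, 1, 2]


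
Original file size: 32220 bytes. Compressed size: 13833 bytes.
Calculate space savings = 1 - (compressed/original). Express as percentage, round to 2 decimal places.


ratio = compressed/original = 13833/32220 = 0.42933
savings = 1 - ratio = 1 - 0.42933 = 0.57067
as a percentage: 0.57067 * 100 = 57.07%

Space savings = 1 - 13833/32220 = 57.07%


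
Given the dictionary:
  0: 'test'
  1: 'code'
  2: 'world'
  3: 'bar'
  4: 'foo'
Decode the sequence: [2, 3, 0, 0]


Look up each index in the dictionary:
  2 -> 'world'
  3 -> 'bar'
  0 -> 'test'
  0 -> 'test'

Decoded: "world bar test test"


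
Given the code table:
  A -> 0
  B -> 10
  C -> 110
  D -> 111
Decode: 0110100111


Decoding:
0 -> A
110 -> C
10 -> B
0 -> A
111 -> D


Result: ACBAD


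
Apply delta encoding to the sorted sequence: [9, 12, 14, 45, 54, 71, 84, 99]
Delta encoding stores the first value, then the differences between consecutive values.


First value: 9
Deltas:
  12 - 9 = 3
  14 - 12 = 2
  45 - 14 = 31
  54 - 45 = 9
  71 - 54 = 17
  84 - 71 = 13
  99 - 84 = 15


Delta encoded: [9, 3, 2, 31, 9, 17, 13, 15]


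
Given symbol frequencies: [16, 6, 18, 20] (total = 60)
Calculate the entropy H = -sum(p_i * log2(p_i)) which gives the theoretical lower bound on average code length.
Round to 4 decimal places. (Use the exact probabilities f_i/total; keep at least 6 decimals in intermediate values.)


Per-symbol terms -p_i * log2(p_i) with p_i = f_i/60:
  p = 16/60 = 0.266667: log2(p) = -1.906891, -p*log2(p) = 0.508504
  p = 6/60 = 0.100000: log2(p) = -3.321928, -p*log2(p) = 0.332193
  p = 18/60 = 0.300000: log2(p) = -1.736966, -p*log2(p) = 0.521090
  p = 20/60 = 0.333333: log2(p) = -1.584963, -p*log2(p) = 0.528321
H = 0.508504 + 0.332193 + 0.521090 + 0.528321 = 1.890108

H = 1.8901 bits/symbol


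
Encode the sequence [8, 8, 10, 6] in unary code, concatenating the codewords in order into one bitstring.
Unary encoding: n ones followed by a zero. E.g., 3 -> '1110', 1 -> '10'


Encode each number as n ones followed by a terminating 0:
  8 -> 111111110 (9 bits)
  8 -> 111111110 (9 bits)
  10 -> 11111111110 (11 bits)
  6 -> 1111110 (7 bits)
Total length = 9 + 9 + 11 + 7 = 36 bits.

Unary([8, 8, 10, 6]) = 111111110111111110111111111101111110 (36 bits)


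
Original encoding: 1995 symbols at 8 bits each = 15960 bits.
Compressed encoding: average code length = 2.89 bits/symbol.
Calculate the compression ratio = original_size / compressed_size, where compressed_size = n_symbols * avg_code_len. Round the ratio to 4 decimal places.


original_size = n_symbols * orig_bits = 1995 * 8 = 15960 bits
compressed_size = n_symbols * avg_code_len = 1995 * 2.89 = 5765.55 bits
ratio = original_size / compressed_size = 15960 / 5765.55 = 2.7682

Compression ratio = 2.7682


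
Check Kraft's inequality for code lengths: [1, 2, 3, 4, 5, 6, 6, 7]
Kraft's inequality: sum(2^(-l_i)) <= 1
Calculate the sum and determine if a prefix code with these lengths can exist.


Sum = 2^(-1) + 2^(-2) + 2^(-3) + 2^(-4) + 2^(-5) + 2^(-6) + 2^(-6) + 2^(-7)
    = 0.5 + 0.25 + 0.125 + 0.0625 + 0.03125 + 0.015625 + 0.015625 + 0.0078125
    = 129/128 = 1.0078125
Since 1.0078125 > 1, Kraft's inequality is NOT satisfied.
A prefix code with these lengths CANNOT exist.

Kraft sum = 1.0078125. Not satisfied.


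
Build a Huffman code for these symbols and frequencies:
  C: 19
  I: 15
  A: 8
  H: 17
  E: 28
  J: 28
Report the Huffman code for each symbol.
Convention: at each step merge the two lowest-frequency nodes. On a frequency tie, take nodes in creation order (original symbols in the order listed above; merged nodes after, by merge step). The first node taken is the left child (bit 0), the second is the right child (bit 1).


Huffman tree construction:
Step 1: Merge A(8) + I(15) = 23
Step 2: Merge H(17) + C(19) = 36
Step 3: Merge (A+I)(23) + E(28) = 51
Step 4: Merge J(28) + (H+C)(36) = 64
Step 5: Merge ((A+I)+E)(51) + (J+(H+C))(64) = 115
Read each symbol's code off the tree from the root (left child = 0, right child = 1).

Codes:
  C: 111 (length 3)
  I: 001 (length 3)
  A: 000 (length 3)
  H: 110 (length 3)
  E: 01 (length 2)
  J: 10 (length 2)
Average code length: 289/115 = 2.5130 bits/symbol


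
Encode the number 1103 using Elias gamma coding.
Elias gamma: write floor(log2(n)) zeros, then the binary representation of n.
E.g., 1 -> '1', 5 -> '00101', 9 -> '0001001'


num_bits = floor(log2(1103)) + 1 = 11
leading_zeros = num_bits - 1 = 10
binary(1103) = 10001001111

Elias gamma(1103) = '0000000000' + '10001001111' = 000000000010001001111 (21 bits)


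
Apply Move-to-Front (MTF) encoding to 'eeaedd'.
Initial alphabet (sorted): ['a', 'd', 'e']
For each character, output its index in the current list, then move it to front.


MTF encoding:
'e': index 2 in ['a', 'd', 'e'] -> ['e', 'a', 'd']
'e': index 0 in ['e', 'a', 'd'] -> ['e', 'a', 'd']
'a': index 1 in ['e', 'a', 'd'] -> ['a', 'e', 'd']
'e': index 1 in ['a', 'e', 'd'] -> ['e', 'a', 'd']
'd': index 2 in ['e', 'a', 'd'] -> ['d', 'e', 'a']
'd': index 0 in ['d', 'e', 'a'] -> ['d', 'e', 'a']


Output: [2, 0, 1, 1, 2, 0]


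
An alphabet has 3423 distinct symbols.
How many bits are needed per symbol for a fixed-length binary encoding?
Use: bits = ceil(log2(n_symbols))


log2(3423) = 11.741
Bracket: 2^11 = 2048 < 3423 <= 2^12 = 4096
So ceil(log2(3423)) = 12

bits = ceil(log2(3423)) = ceil(11.741) = 12 bits


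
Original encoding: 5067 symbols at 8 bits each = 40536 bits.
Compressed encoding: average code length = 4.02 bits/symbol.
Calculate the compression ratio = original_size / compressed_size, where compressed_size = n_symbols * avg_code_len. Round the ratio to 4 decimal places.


original_size = n_symbols * orig_bits = 5067 * 8 = 40536 bits
compressed_size = n_symbols * avg_code_len = 5067 * 4.02 = 20369.34 bits
ratio = original_size / compressed_size = 40536 / 20369.34 = 1.99

Compression ratio = 1.99


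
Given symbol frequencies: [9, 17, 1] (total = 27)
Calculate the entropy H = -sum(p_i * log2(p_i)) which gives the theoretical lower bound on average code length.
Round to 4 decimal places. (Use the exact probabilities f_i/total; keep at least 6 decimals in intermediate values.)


Per-symbol terms -p_i * log2(p_i) with p_i = f_i/27:
  p = 9/27 = 0.333333: log2(p) = -1.584963, -p*log2(p) = 0.528321
  p = 17/27 = 0.629630: log2(p) = -0.667425, -p*log2(p) = 0.420230
  p = 1/27 = 0.037037: log2(p) = -4.754888, -p*log2(p) = 0.176107
H = 0.528321 + 0.420230 + 0.176107 = 1.124658

H = 1.1247 bits/symbol


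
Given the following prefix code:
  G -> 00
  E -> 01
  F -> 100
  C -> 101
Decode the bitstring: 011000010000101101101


Decoding step by step:
Bits 01 -> E
Bits 100 -> F
Bits 00 -> G
Bits 100 -> F
Bits 00 -> G
Bits 101 -> C
Bits 101 -> C
Bits 101 -> C


Decoded message: EFGFGCCC


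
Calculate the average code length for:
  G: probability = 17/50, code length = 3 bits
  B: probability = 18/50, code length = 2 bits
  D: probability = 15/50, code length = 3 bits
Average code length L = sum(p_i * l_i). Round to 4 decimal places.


Weighted contributions p_i * l_i:
  G: (17/50) * 3 = 51/50
  B: (18/50) * 2 = 36/50
  D: (15/50) * 3 = 45/50
Sum = (51 + 36 + 45)/50 = 132/50

L = 132/50 = 2.6400 bits/symbol


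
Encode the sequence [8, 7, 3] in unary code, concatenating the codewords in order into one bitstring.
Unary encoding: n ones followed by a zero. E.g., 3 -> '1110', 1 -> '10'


Encode each number as n ones followed by a terminating 0:
  8 -> 111111110 (9 bits)
  7 -> 11111110 (8 bits)
  3 -> 1110 (4 bits)
Total length = 9 + 8 + 4 = 21 bits.

Unary([8, 7, 3]) = 111111110111111101110 (21 bits)


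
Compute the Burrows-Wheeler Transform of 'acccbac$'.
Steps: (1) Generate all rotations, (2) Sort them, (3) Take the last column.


Rotations (sorted):
  0: $acccbac -> last char: c
  1: ac$acccb -> last char: b
  2: acccbac$ -> last char: $
  3: bac$accc -> last char: c
  4: c$acccba -> last char: a
  5: cbac$acc -> last char: c
  6: ccbac$ac -> last char: c
  7: cccbac$a -> last char: a


BWT = cb$cacca


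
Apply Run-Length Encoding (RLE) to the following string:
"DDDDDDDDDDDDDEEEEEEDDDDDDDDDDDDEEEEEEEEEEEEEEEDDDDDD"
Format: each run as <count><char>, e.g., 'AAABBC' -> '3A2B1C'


Scanning runs left to right:
  i=0: run of 'D' x 13 -> '13D'
  i=13: run of 'E' x 6 -> '6E'
  i=19: run of 'D' x 12 -> '12D'
  i=31: run of 'E' x 15 -> '15E'
  i=46: run of 'D' x 6 -> '6D'

RLE = 13D6E12D15E6D


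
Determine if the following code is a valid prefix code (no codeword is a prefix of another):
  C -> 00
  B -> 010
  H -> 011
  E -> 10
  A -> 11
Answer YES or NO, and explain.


Checking each pair (does one codeword prefix another?):
  C='00' vs B='010': no prefix
  C='00' vs H='011': no prefix
  C='00' vs E='10': no prefix
  C='00' vs A='11': no prefix
  B='010' vs C='00': no prefix
  B='010' vs H='011': no prefix
  B='010' vs E='10': no prefix
  B='010' vs A='11': no prefix
  H='011' vs C='00': no prefix
  H='011' vs B='010': no prefix
  H='011' vs E='10': no prefix
  H='011' vs A='11': no prefix
  E='10' vs C='00': no prefix
  E='10' vs B='010': no prefix
  E='10' vs H='011': no prefix
  E='10' vs A='11': no prefix
  A='11' vs C='00': no prefix
  A='11' vs B='010': no prefix
  A='11' vs H='011': no prefix
  A='11' vs E='10': no prefix
No violation found over all pairs.

YES -- this is a valid prefix code. No codeword is a prefix of any other codeword.


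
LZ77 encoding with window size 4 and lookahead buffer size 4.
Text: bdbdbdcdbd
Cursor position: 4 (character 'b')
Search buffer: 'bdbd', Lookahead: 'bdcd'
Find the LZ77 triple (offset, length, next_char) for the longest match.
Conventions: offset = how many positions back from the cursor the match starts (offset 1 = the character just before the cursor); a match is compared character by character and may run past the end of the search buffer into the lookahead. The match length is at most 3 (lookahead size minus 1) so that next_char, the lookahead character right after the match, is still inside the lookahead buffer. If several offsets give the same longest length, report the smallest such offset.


Try each offset into the search buffer:
  offset=1 (pos 3, char 'd'): match length 0
  offset=2 (pos 2, char 'b'): match length 2
  offset=3 (pos 1, char 'd'): match length 0
  offset=4 (pos 0, char 'b'): match length 2
Longest match has length 2, found at offsets 2, 4; take the smallest, offset 2.
next_char = character at position 4 + 2 = 6 -> 'c'

Best match: offset=2, length=2 (matching 'bd' starting at position 2)
LZ77 triple: (2, 2, 'c')


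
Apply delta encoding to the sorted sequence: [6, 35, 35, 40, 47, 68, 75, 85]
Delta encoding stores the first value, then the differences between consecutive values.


First value: 6
Deltas:
  35 - 6 = 29
  35 - 35 = 0
  40 - 35 = 5
  47 - 40 = 7
  68 - 47 = 21
  75 - 68 = 7
  85 - 75 = 10


Delta encoded: [6, 29, 0, 5, 7, 21, 7, 10]


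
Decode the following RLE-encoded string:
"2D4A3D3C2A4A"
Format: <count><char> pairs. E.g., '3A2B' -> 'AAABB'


Expanding each <count><char> pair:
  2D -> 'DD'
  4A -> 'AAAA'
  3D -> 'DDD'
  3C -> 'CCC'
  2A -> 'AA'
  4A -> 'AAAA'

Decoded = DDAAAADDDCCCAAAAAA


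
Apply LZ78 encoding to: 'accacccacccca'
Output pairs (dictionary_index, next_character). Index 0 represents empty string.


LZ78 encoding steps:
Dictionary: {0: ''}
Step 1: w='' (idx 0), next='a' -> output (0, 'a'), add 'a' as idx 1
Step 2: w='' (idx 0), next='c' -> output (0, 'c'), add 'c' as idx 2
Step 3: w='c' (idx 2), next='a' -> output (2, 'a'), add 'ca' as idx 3
Step 4: w='c' (idx 2), next='c' -> output (2, 'c'), add 'cc' as idx 4
Step 5: w='ca' (idx 3), next='c' -> output (3, 'c'), add 'cac' as idx 5
Step 6: w='cc' (idx 4), next='c' -> output (4, 'c'), add 'ccc' as idx 6
Step 7: w='a' (idx 1), end of input -> output (1, '')


Encoded: [(0, 'a'), (0, 'c'), (2, 'a'), (2, 'c'), (3, 'c'), (4, 'c'), (1, '')]


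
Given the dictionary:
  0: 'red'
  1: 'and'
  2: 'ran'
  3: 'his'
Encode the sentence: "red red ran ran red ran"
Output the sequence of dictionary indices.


Look up each word in the dictionary:
  'red' -> 0
  'red' -> 0
  'ran' -> 2
  'ran' -> 2
  'red' -> 0
  'ran' -> 2

Encoded: [0, 0, 2, 2, 0, 2]


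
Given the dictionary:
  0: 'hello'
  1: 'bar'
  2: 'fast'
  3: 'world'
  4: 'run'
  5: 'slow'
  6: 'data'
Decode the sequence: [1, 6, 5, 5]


Look up each index in the dictionary:
  1 -> 'bar'
  6 -> 'data'
  5 -> 'slow'
  5 -> 'slow'

Decoded: "bar data slow slow"


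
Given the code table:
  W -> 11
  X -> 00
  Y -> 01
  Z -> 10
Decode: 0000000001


Decoding:
00 -> X
00 -> X
00 -> X
00 -> X
01 -> Y


Result: XXXXY


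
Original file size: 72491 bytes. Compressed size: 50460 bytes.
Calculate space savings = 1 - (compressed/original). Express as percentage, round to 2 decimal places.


ratio = compressed/original = 50460/72491 = 0.696086
savings = 1 - ratio = 1 - 0.696086 = 0.303914
as a percentage: 0.303914 * 100 = 30.39%

Space savings = 1 - 50460/72491 = 30.39%


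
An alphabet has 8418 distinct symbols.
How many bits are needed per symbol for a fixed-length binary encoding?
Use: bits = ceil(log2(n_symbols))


log2(8418) = 13.0393
Bracket: 2^13 = 8192 < 8418 <= 2^14 = 16384
So ceil(log2(8418)) = 14

bits = ceil(log2(8418)) = ceil(13.0393) = 14 bits


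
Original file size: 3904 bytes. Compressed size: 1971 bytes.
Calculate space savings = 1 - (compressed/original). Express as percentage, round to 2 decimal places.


ratio = compressed/original = 1971/3904 = 0.504867
savings = 1 - ratio = 1 - 0.504867 = 0.495133
as a percentage: 0.495133 * 100 = 49.51%

Space savings = 1 - 1971/3904 = 49.51%


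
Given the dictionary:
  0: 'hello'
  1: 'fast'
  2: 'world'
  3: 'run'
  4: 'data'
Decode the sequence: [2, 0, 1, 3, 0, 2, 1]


Look up each index in the dictionary:
  2 -> 'world'
  0 -> 'hello'
  1 -> 'fast'
  3 -> 'run'
  0 -> 'hello'
  2 -> 'world'
  1 -> 'fast'

Decoded: "world hello fast run hello world fast"


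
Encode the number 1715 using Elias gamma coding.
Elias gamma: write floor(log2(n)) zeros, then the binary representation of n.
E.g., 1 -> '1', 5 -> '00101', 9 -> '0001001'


num_bits = floor(log2(1715)) + 1 = 11
leading_zeros = num_bits - 1 = 10
binary(1715) = 11010110011

Elias gamma(1715) = '0000000000' + '11010110011' = 000000000011010110011 (21 bits)


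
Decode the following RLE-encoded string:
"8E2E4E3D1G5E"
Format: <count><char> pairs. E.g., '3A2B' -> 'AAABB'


Expanding each <count><char> pair:
  8E -> 'EEEEEEEE'
  2E -> 'EE'
  4E -> 'EEEE'
  3D -> 'DDD'
  1G -> 'G'
  5E -> 'EEEEE'

Decoded = EEEEEEEEEEEEEEDDDGEEEEE


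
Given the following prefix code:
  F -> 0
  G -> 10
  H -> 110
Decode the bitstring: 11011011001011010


Decoding step by step:
Bits 110 -> H
Bits 110 -> H
Bits 110 -> H
Bits 0 -> F
Bits 10 -> G
Bits 110 -> H
Bits 10 -> G


Decoded message: HHHFGHG


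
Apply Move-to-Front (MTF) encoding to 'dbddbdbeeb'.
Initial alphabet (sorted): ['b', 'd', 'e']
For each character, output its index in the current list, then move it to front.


MTF encoding:
'd': index 1 in ['b', 'd', 'e'] -> ['d', 'b', 'e']
'b': index 1 in ['d', 'b', 'e'] -> ['b', 'd', 'e']
'd': index 1 in ['b', 'd', 'e'] -> ['d', 'b', 'e']
'd': index 0 in ['d', 'b', 'e'] -> ['d', 'b', 'e']
'b': index 1 in ['d', 'b', 'e'] -> ['b', 'd', 'e']
'd': index 1 in ['b', 'd', 'e'] -> ['d', 'b', 'e']
'b': index 1 in ['d', 'b', 'e'] -> ['b', 'd', 'e']
'e': index 2 in ['b', 'd', 'e'] -> ['e', 'b', 'd']
'e': index 0 in ['e', 'b', 'd'] -> ['e', 'b', 'd']
'b': index 1 in ['e', 'b', 'd'] -> ['b', 'e', 'd']


Output: [1, 1, 1, 0, 1, 1, 1, 2, 0, 1]


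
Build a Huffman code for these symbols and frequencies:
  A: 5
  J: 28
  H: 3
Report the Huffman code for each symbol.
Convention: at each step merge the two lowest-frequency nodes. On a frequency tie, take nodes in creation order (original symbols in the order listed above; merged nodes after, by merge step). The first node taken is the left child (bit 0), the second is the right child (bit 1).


Huffman tree construction:
Step 1: Merge H(3) + A(5) = 8
Step 2: Merge (H+A)(8) + J(28) = 36
Read each symbol's code off the tree from the root (left child = 0, right child = 1).

Codes:
  A: 01 (length 2)
  J: 1 (length 1)
  H: 00 (length 2)
Average code length: 44/36 = 1.2222 bits/symbol
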